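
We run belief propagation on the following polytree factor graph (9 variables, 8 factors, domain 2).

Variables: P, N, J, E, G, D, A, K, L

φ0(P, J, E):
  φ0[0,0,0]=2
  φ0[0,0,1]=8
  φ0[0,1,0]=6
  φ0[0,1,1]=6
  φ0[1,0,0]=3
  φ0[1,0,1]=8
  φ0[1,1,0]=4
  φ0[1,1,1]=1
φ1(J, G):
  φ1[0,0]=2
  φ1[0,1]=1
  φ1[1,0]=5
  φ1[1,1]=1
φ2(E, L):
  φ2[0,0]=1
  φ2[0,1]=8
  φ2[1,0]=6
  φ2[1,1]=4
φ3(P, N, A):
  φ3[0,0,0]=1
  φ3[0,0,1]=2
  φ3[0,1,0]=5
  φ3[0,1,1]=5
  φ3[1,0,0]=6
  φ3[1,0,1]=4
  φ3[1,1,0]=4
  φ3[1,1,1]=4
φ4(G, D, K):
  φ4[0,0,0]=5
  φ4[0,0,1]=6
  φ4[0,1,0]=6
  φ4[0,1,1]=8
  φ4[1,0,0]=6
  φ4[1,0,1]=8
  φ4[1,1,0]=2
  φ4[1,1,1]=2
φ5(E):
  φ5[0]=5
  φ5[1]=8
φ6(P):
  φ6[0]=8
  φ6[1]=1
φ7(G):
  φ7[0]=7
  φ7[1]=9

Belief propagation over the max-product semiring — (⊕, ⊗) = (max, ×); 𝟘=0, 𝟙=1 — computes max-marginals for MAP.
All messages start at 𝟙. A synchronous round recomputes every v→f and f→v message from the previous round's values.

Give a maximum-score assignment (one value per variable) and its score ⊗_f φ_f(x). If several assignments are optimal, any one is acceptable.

init: all messages = 𝟙 over 2 values
r1 m[φ0→P] = [8, 8]
r1 m[φ0→J] = [8, 6]
r1 m[φ0→E] = [6, 8]
r1 m[φ1→J] = [2, 5]
r1 m[φ1→G] = [5, 1]
r1 m[φ2→E] = [8, 6]
r1 m[φ2→L] = [6, 8]
r1 m[φ3→P] = [5, 6]
r1 m[φ3→N] = [6, 5]
r1 m[φ3→A] = [6, 5]
r1 m[φ4→G] = [8, 8]
r1 m[φ4→D] = [8, 8]
r1 m[φ4→K] = [6, 8]
r1 m[φ5→E] = [5, 8]
r1 m[φ6→P] = [8, 1]
r1 m[φ7→G] = [7, 9]
r1 m[P→φ0] = [1, 1]
r1 m[P→φ3] = [1, 1]
r1 m[P→φ6] = [1, 1]
r1 m[N→φ3] = [1, 1]
r1 m[J→φ0] = [1, 1]
r1 m[J→φ1] = [1, 1]
r1 m[E→φ0] = [1, 1]
r1 m[E→φ2] = [1, 1]
r1 m[E→φ5] = [1, 1]
r1 m[G→φ1] = [1, 1]
r1 m[G→φ4] = [1, 1]
r1 m[G→φ7] = [1, 1]
r1 m[D→φ4] = [1, 1]
r1 m[A→φ3] = [1, 1]
r1 m[K→φ4] = [1, 1]
r1 m[L→φ2] = [1, 1]
r2 m[φ0→P] = [8, 8]
r2 m[φ0→J] = [8, 6]
r2 m[φ0→E] = [6, 8]
r2 m[φ1→J] = [2, 5]
r2 m[φ1→G] = [5, 1]
r2 m[φ2→E] = [8, 6]
r2 m[φ2→L] = [6, 8]
r2 m[φ3→P] = [5, 6]
r2 m[φ3→N] = [6, 5]
r2 m[φ3→A] = [6, 5]
r2 m[φ4→G] = [8, 8]
r2 m[φ4→D] = [8, 8]
r2 m[φ4→K] = [6, 8]
r2 m[φ5→E] = [5, 8]
r2 m[φ6→P] = [8, 1]
r2 m[φ7→G] = [7, 9]
r2 m[P→φ0] = [40, 6]
r2 m[P→φ3] = [64, 8]
r2 m[P→φ6] = [40, 48]
r2 m[N→φ3] = [1, 1]
r2 m[J→φ0] = [2, 5]
r2 m[J→φ1] = [8, 6]
r2 m[E→φ0] = [40, 48]
r2 m[E→φ2] = [30, 64]
r2 m[E→φ5] = [48, 48]
r2 m[G→φ1] = [56, 72]
r2 m[G→φ4] = [35, 9]
r2 m[G→φ7] = [40, 8]
r2 m[D→φ4] = [1, 1]
r2 m[A→φ3] = [1, 1]
r2 m[K→φ4] = [1, 1]
r2 m[L→φ2] = [1, 1]
r3 m[φ0→P] = [1440, 800]
r3 m[φ0→J] = [15360, 11520]
r3 m[φ0→E] = [1200, 1200]
r3 m[φ1→J] = [112, 280]
r3 m[φ1→G] = [30, 8]
r3 m[φ2→E] = [8, 6]
r3 m[φ2→L] = [384, 256]
r3 m[φ3→P] = [5, 6]
r3 m[φ3→N] = [128, 320]
r3 m[φ3→A] = [320, 320]
r3 m[φ4→G] = [8, 8]
r3 m[φ4→D] = [210, 280]
r3 m[φ4→K] = [210, 280]
r3 m[φ5→E] = [5, 8]
r3 m[φ6→P] = [8, 1]
r3 m[φ7→G] = [7, 9]
r3 m[P→φ0] = [40, 6]
r3 m[P→φ3] = [64, 8]
r3 m[P→φ6] = [40, 48]
r3 m[N→φ3] = [1, 1]
r3 m[J→φ0] = [2, 5]
r3 m[J→φ1] = [8, 6]
r3 m[E→φ0] = [40, 48]
r3 m[E→φ2] = [30, 64]
r3 m[E→φ5] = [48, 48]
r3 m[G→φ1] = [56, 72]
r3 m[G→φ4] = [35, 9]
r3 m[G→φ7] = [40, 8]
r3 m[D→φ4] = [1, 1]
r3 m[A→φ3] = [1, 1]
r3 m[K→φ4] = [1, 1]
r3 m[L→φ2] = [1, 1]
r4 m[φ0→P] = [1440, 800]
r4 m[φ0→J] = [15360, 11520]
r4 m[φ0→E] = [1200, 1200]
r4 m[φ1→J] = [112, 280]
r4 m[φ1→G] = [30, 8]
r4 m[φ2→E] = [8, 6]
r4 m[φ2→L] = [384, 256]
r4 m[φ3→P] = [5, 6]
r4 m[φ3→N] = [128, 320]
r4 m[φ3→A] = [320, 320]
r4 m[φ4→G] = [8, 8]
r4 m[φ4→D] = [210, 280]
r4 m[φ4→K] = [210, 280]
r4 m[φ5→E] = [5, 8]
r4 m[φ6→P] = [8, 1]
r4 m[φ7→G] = [7, 9]
r4 m[P→φ0] = [40, 6]
r4 m[P→φ3] = [11520, 800]
r4 m[P→φ6] = [7200, 4800]
r4 m[N→φ3] = [1, 1]
r4 m[J→φ0] = [112, 280]
r4 m[J→φ1] = [15360, 11520]
r4 m[E→φ0] = [40, 48]
r4 m[E→φ2] = [6000, 9600]
r4 m[E→φ5] = [9600, 7200]
r4 m[G→φ1] = [56, 72]
r4 m[G→φ4] = [210, 72]
r4 m[G→φ7] = [240, 64]
r4 m[D→φ4] = [1, 1]
r4 m[A→φ3] = [1, 1]
r4 m[K→φ4] = [1, 1]
r4 m[L→φ2] = [1, 1]
r5 m[φ0→P] = [80640, 44800]
r5 m[φ0→J] = [15360, 11520]
r5 m[φ0→E] = [67200, 67200]
r5 m[φ1→J] = [112, 280]
r5 m[φ1→G] = [57600, 15360]
r5 m[φ2→E] = [8, 6]
r5 m[φ2→L] = [57600, 48000]
r5 m[φ3→P] = [5, 6]
r5 m[φ3→N] = [23040, 57600]
r5 m[φ3→A] = [57600, 57600]
r5 m[φ4→G] = [8, 8]
r5 m[φ4→D] = [1260, 1680]
r5 m[φ4→K] = [1260, 1680]
r5 m[φ5→E] = [5, 8]
r5 m[φ6→P] = [8, 1]
r5 m[φ7→G] = [7, 9]
r5 m[P→φ0] = [40, 6]
r5 m[P→φ3] = [11520, 800]
r5 m[P→φ6] = [7200, 4800]
r5 m[N→φ3] = [1, 1]
r5 m[J→φ0] = [112, 280]
r5 m[J→φ1] = [15360, 11520]
r5 m[E→φ0] = [40, 48]
r5 m[E→φ2] = [6000, 9600]
r5 m[E→φ5] = [9600, 7200]
r5 m[G→φ1] = [56, 72]
r5 m[G→φ4] = [210, 72]
r5 m[G→φ7] = [240, 64]
r5 m[D→φ4] = [1, 1]
r5 m[A→φ3] = [1, 1]
r5 m[K→φ4] = [1, 1]
r5 m[L→φ2] = [1, 1]
r6 m[φ0→P] = [80640, 44800]
r6 m[φ0→J] = [15360, 11520]
r6 m[φ0→E] = [67200, 67200]
r6 m[φ1→J] = [112, 280]
r6 m[φ1→G] = [57600, 15360]
r6 m[φ2→E] = [8, 6]
r6 m[φ2→L] = [57600, 48000]
r6 m[φ3→P] = [5, 6]
r6 m[φ3→N] = [23040, 57600]
r6 m[φ3→A] = [57600, 57600]
r6 m[φ4→G] = [8, 8]
r6 m[φ4→D] = [1260, 1680]
r6 m[φ4→K] = [1260, 1680]
r6 m[φ5→E] = [5, 8]
r6 m[φ6→P] = [8, 1]
r6 m[φ7→G] = [7, 9]
r6 m[P→φ0] = [40, 6]
r6 m[P→φ3] = [645120, 44800]
r6 m[P→φ6] = [403200, 268800]
r6 m[N→φ3] = [1, 1]
r6 m[J→φ0] = [112, 280]
r6 m[J→φ1] = [15360, 11520]
r6 m[E→φ0] = [40, 48]
r6 m[E→φ2] = [336000, 537600]
r6 m[E→φ5] = [537600, 403200]
r6 m[G→φ1] = [56, 72]
r6 m[G→φ4] = [403200, 138240]
r6 m[G→φ7] = [460800, 122880]
r6 m[D→φ4] = [1, 1]
r6 m[A→φ3] = [1, 1]
r6 m[K→φ4] = [1, 1]
r6 m[L→φ2] = [1, 1]
r7 m[φ0→P] = [80640, 44800]
r7 m[φ0→J] = [15360, 11520]
r7 m[φ0→E] = [67200, 67200]
r7 m[φ1→J] = [112, 280]
r7 m[φ1→G] = [57600, 15360]
r7 m[φ2→E] = [8, 6]
r7 m[φ2→L] = [3225600, 2688000]
r7 m[φ3→P] = [5, 6]
r7 m[φ3→N] = [1290240, 3225600]
r7 m[φ3→A] = [3225600, 3225600]
r7 m[φ4→G] = [8, 8]
r7 m[φ4→D] = [2419200, 3225600]
r7 m[φ4→K] = [2419200, 3225600]
r7 m[φ5→E] = [5, 8]
r7 m[φ6→P] = [8, 1]
r7 m[φ7→G] = [7, 9]
r7 m[P→φ0] = [40, 6]
r7 m[P→φ3] = [645120, 44800]
r7 m[P→φ6] = [403200, 268800]
r7 m[N→φ3] = [1, 1]
r7 m[J→φ0] = [112, 280]
r7 m[J→φ1] = [15360, 11520]
r7 m[E→φ0] = [40, 48]
r7 m[E→φ2] = [336000, 537600]
r7 m[E→φ5] = [537600, 403200]
r7 m[G→φ1] = [56, 72]
r7 m[G→φ4] = [403200, 138240]
r7 m[G→φ7] = [460800, 122880]
r7 m[D→φ4] = [1, 1]
r7 m[A→φ3] = [1, 1]
r7 m[K→φ4] = [1, 1]
r7 m[L→φ2] = [1, 1]
r8 m[φ0→P] = [80640, 44800]
r8 m[φ0→J] = [15360, 11520]
r8 m[φ0→E] = [67200, 67200]
r8 m[φ1→J] = [112, 280]
r8 m[φ1→G] = [57600, 15360]
r8 m[φ2→E] = [8, 6]
r8 m[φ2→L] = [3225600, 2688000]
r8 m[φ3→P] = [5, 6]
r8 m[φ3→N] = [1290240, 3225600]
r8 m[φ3→A] = [3225600, 3225600]
r8 m[φ4→G] = [8, 8]
r8 m[φ4→D] = [2419200, 3225600]
r8 m[φ4→K] = [2419200, 3225600]
r8 m[φ5→E] = [5, 8]
r8 m[φ6→P] = [8, 1]
r8 m[φ7→G] = [7, 9]
r8 m[P→φ0] = [40, 6]
r8 m[P→φ3] = [645120, 44800]
r8 m[P→φ6] = [403200, 268800]
r8 m[N→φ3] = [1, 1]
r8 m[J→φ0] = [112, 280]
r8 m[J→φ1] = [15360, 11520]
r8 m[E→φ0] = [40, 48]
r8 m[E→φ2] = [336000, 537600]
r8 m[E→φ5] = [537600, 403200]
r8 m[G→φ1] = [56, 72]
r8 m[G→φ4] = [403200, 138240]
r8 m[G→φ7] = [460800, 122880]
r8 m[D→φ4] = [1, 1]
r8 m[A→φ3] = [1, 1]
r8 m[K→φ4] = [1, 1]
r8 m[L→φ2] = [1, 1]
fixed point reached at round 8
traceback from P: (P=0, N=1, J=1, E=1, G=0, D=1, A=0, K=1, L=0), score=3225600

assignment: (P=0, N=1, J=1, E=1, G=0, D=1, A=0, K=1, L=0); score = 3225600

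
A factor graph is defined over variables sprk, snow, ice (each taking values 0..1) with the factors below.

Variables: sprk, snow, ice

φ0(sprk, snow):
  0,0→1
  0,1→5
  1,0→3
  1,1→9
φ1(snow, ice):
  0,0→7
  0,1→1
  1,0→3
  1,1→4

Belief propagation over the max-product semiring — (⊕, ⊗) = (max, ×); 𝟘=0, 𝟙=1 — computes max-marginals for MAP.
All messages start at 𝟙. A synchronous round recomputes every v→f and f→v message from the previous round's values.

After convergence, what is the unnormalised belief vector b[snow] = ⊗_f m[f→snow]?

b[snow] = [21, 36]

init: all messages = 𝟙 over 2 values
r1 m[φ0→sprk] = [5, 9]
r1 m[φ0→snow] = [3, 9]
r1 m[φ1→snow] = [7, 4]
r1 m[φ1→ice] = [7, 4]
r1 m[sprk→φ0] = [1, 1]
r1 m[snow→φ0] = [1, 1]
r1 m[snow→φ1] = [1, 1]
r1 m[ice→φ1] = [1, 1]
r2 m[φ0→sprk] = [5, 9]
r2 m[φ0→snow] = [3, 9]
r2 m[φ1→snow] = [7, 4]
r2 m[φ1→ice] = [7, 4]
r2 m[sprk→φ0] = [1, 1]
r2 m[snow→φ0] = [7, 4]
r2 m[snow→φ1] = [3, 9]
r2 m[ice→φ1] = [1, 1]
r3 m[φ0→sprk] = [20, 36]
r3 m[φ0→snow] = [3, 9]
r3 m[φ1→snow] = [7, 4]
r3 m[φ1→ice] = [27, 36]
r3 m[sprk→φ0] = [1, 1]
r3 m[snow→φ0] = [7, 4]
r3 m[snow→φ1] = [3, 9]
r3 m[ice→φ1] = [1, 1]
r4 m[φ0→sprk] = [20, 36]
r4 m[φ0→snow] = [3, 9]
r4 m[φ1→snow] = [7, 4]
r4 m[φ1→ice] = [27, 36]
r4 m[sprk→φ0] = [1, 1]
r4 m[snow→φ0] = [7, 4]
r4 m[snow→φ1] = [3, 9]
r4 m[ice→φ1] = [1, 1]
fixed point reached at round 4
b[snow] = ⊗ incoming = [21, 36]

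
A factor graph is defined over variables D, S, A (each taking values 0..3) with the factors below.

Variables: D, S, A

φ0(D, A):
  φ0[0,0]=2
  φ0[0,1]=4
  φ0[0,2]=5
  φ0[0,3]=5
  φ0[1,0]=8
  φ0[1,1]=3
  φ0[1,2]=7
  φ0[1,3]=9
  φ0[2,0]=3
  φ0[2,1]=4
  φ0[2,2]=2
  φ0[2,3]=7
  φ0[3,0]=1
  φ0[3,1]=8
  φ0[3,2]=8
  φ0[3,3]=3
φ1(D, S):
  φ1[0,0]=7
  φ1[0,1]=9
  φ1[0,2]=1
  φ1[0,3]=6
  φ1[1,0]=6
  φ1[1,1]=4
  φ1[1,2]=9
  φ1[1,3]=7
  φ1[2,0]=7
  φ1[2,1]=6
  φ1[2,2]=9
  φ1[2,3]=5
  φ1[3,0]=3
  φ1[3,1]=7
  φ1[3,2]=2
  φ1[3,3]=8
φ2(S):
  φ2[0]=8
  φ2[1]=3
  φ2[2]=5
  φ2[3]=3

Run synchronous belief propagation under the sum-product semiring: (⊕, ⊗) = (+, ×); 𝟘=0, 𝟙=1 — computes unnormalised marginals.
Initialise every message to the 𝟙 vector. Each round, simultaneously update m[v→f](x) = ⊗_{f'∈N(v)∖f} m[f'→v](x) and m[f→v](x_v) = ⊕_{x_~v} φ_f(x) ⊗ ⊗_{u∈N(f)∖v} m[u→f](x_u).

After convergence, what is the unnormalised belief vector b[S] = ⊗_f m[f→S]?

b[S] = [3568, 1464, 2215, 1575]

init: all messages = 𝟙 over 4 values
r1 m[φ0→D] = [16, 27, 16, 20]
r1 m[φ0→A] = [14, 19, 22, 24]
r1 m[φ1→D] = [23, 26, 27, 20]
r1 m[φ1→S] = [23, 26, 21, 26]
r1 m[φ2→S] = [8, 3, 5, 3]
r1 m[D→φ0] = [1, 1, 1, 1]
r1 m[D→φ1] = [1, 1, 1, 1]
r1 m[S→φ1] = [1, 1, 1, 1]
r1 m[S→φ2] = [1, 1, 1, 1]
r1 m[A→φ0] = [1, 1, 1, 1]
r2 m[φ0→D] = [16, 27, 16, 20]
r2 m[φ0→A] = [14, 19, 22, 24]
r2 m[φ1→D] = [23, 26, 27, 20]
r2 m[φ1→S] = [23, 26, 21, 26]
r2 m[φ2→S] = [8, 3, 5, 3]
r2 m[D→φ0] = [23, 26, 27, 20]
r2 m[D→φ1] = [16, 27, 16, 20]
r2 m[S→φ1] = [8, 3, 5, 3]
r2 m[S→φ2] = [23, 26, 21, 26]
r2 m[A→φ0] = [1, 1, 1, 1]
r3 m[φ0→D] = [16, 27, 16, 20]
r3 m[φ0→A] = [355, 438, 511, 598]
r3 m[φ1→D] = [106, 126, 134, 79]
r3 m[φ1→S] = [446, 488, 443, 525]
r3 m[φ2→S] = [8, 3, 5, 3]
r3 m[D→φ0] = [23, 26, 27, 20]
r3 m[D→φ1] = [16, 27, 16, 20]
r3 m[S→φ1] = [8, 3, 5, 3]
r3 m[S→φ2] = [23, 26, 21, 26]
r3 m[A→φ0] = [1, 1, 1, 1]
r4 m[φ0→D] = [16, 27, 16, 20]
r4 m[φ0→A] = [355, 438, 511, 598]
r4 m[φ1→D] = [106, 126, 134, 79]
r4 m[φ1→S] = [446, 488, 443, 525]
r4 m[φ2→S] = [8, 3, 5, 3]
r4 m[D→φ0] = [106, 126, 134, 79]
r4 m[D→φ1] = [16, 27, 16, 20]
r4 m[S→φ1] = [8, 3, 5, 3]
r4 m[S→φ2] = [446, 488, 443, 525]
r4 m[A→φ0] = [1, 1, 1, 1]
r5 m[φ0→D] = [16, 27, 16, 20]
r5 m[φ0→A] = [1701, 1970, 2312, 2839]
r5 m[φ1→D] = [106, 126, 134, 79]
r5 m[φ1→S] = [446, 488, 443, 525]
r5 m[φ2→S] = [8, 3, 5, 3]
r5 m[D→φ0] = [106, 126, 134, 79]
r5 m[D→φ1] = [16, 27, 16, 20]
r5 m[S→φ1] = [8, 3, 5, 3]
r5 m[S→φ2] = [446, 488, 443, 525]
r5 m[A→φ0] = [1, 1, 1, 1]
r6 m[φ0→D] = [16, 27, 16, 20]
r6 m[φ0→A] = [1701, 1970, 2312, 2839]
r6 m[φ1→D] = [106, 126, 134, 79]
r6 m[φ1→S] = [446, 488, 443, 525]
r6 m[φ2→S] = [8, 3, 5, 3]
r6 m[D→φ0] = [106, 126, 134, 79]
r6 m[D→φ1] = [16, 27, 16, 20]
r6 m[S→φ1] = [8, 3, 5, 3]
r6 m[S→φ2] = [446, 488, 443, 525]
r6 m[A→φ0] = [1, 1, 1, 1]
fixed point reached at round 6
b[S] = ⊗ incoming = [3568, 1464, 2215, 1575]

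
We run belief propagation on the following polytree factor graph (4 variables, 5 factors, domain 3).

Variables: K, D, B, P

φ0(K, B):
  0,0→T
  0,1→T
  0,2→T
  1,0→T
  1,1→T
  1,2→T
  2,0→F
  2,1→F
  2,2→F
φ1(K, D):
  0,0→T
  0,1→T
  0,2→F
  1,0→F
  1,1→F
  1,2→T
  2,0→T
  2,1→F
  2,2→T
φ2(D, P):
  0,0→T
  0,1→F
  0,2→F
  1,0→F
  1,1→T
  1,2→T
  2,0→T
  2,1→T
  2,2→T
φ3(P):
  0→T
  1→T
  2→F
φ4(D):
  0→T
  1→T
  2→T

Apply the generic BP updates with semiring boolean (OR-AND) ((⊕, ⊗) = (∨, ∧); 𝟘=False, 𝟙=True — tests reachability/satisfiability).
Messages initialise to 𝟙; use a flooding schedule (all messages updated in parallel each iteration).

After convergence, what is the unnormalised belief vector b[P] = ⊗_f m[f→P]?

b[P] = [T, T, F]

init: all messages = 𝟙 over 3 values
r1 m[φ0→K] = [T, T, F]
r1 m[φ0→B] = [T, T, T]
r1 m[φ1→K] = [T, T, T]
r1 m[φ1→D] = [T, T, T]
r1 m[φ2→D] = [T, T, T]
r1 m[φ2→P] = [T, T, T]
r1 m[φ3→P] = [T, T, F]
r1 m[φ4→D] = [T, T, T]
r1 m[K→φ0] = [T, T, T]
r1 m[K→φ1] = [T, T, T]
r1 m[D→φ1] = [T, T, T]
r1 m[D→φ2] = [T, T, T]
r1 m[D→φ4] = [T, T, T]
r1 m[B→φ0] = [T, T, T]
r1 m[P→φ2] = [T, T, T]
r1 m[P→φ3] = [T, T, T]
r2 m[φ0→K] = [T, T, F]
r2 m[φ0→B] = [T, T, T]
r2 m[φ1→K] = [T, T, T]
r2 m[φ1→D] = [T, T, T]
r2 m[φ2→D] = [T, T, T]
r2 m[φ2→P] = [T, T, T]
r2 m[φ3→P] = [T, T, F]
r2 m[φ4→D] = [T, T, T]
r2 m[K→φ0] = [T, T, T]
r2 m[K→φ1] = [T, T, F]
r2 m[D→φ1] = [T, T, T]
r2 m[D→φ2] = [T, T, T]
r2 m[D→φ4] = [T, T, T]
r2 m[B→φ0] = [T, T, T]
r2 m[P→φ2] = [T, T, F]
r2 m[P→φ3] = [T, T, T]
r3 m[φ0→K] = [T, T, F]
r3 m[φ0→B] = [T, T, T]
r3 m[φ1→K] = [T, T, T]
r3 m[φ1→D] = [T, T, T]
r3 m[φ2→D] = [T, T, T]
r3 m[φ2→P] = [T, T, T]
r3 m[φ3→P] = [T, T, F]
r3 m[φ4→D] = [T, T, T]
r3 m[K→φ0] = [T, T, T]
r3 m[K→φ1] = [T, T, F]
r3 m[D→φ1] = [T, T, T]
r3 m[D→φ2] = [T, T, T]
r3 m[D→φ4] = [T, T, T]
r3 m[B→φ0] = [T, T, T]
r3 m[P→φ2] = [T, T, F]
r3 m[P→φ3] = [T, T, T]
fixed point reached at round 3
b[P] = ⊗ incoming = [T, T, F]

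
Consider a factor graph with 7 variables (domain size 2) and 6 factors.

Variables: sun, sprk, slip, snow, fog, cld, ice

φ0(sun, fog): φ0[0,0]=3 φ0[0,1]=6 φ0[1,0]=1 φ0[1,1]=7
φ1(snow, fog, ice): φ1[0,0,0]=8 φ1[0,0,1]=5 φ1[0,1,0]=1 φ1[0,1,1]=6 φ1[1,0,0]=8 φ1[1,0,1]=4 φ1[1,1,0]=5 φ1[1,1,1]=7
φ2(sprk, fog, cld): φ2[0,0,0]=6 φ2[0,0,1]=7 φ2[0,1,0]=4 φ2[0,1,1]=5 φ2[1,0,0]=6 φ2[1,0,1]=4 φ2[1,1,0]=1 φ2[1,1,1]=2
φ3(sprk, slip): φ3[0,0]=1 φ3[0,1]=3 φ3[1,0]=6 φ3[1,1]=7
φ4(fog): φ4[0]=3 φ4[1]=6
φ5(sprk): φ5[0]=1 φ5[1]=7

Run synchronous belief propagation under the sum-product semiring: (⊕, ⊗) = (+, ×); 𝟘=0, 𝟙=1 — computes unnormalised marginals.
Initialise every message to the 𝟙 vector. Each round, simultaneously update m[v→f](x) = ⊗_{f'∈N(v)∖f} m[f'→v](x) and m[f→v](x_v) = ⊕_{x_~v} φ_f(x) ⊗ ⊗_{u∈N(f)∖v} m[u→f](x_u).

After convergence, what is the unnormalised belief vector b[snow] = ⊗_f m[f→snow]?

b[snow] = [318786, 427752]

init: all messages = 𝟙 over 2 values
r1 m[φ0→sun] = [9, 8]
r1 m[φ0→fog] = [4, 13]
r1 m[φ1→snow] = [20, 24]
r1 m[φ1→fog] = [25, 19]
r1 m[φ1→ice] = [22, 22]
r1 m[φ2→sprk] = [22, 13]
r1 m[φ2→fog] = [23, 12]
r1 m[φ2→cld] = [17, 18]
r1 m[φ3→sprk] = [4, 13]
r1 m[φ3→slip] = [7, 10]
r1 m[φ4→fog] = [3, 6]
r1 m[φ5→sprk] = [1, 7]
r1 m[sun→φ0] = [1, 1]
r1 m[sprk→φ2] = [1, 1]
r1 m[sprk→φ3] = [1, 1]
r1 m[sprk→φ5] = [1, 1]
r1 m[slip→φ3] = [1, 1]
r1 m[snow→φ1] = [1, 1]
r1 m[fog→φ0] = [1, 1]
r1 m[fog→φ1] = [1, 1]
r1 m[fog→φ2] = [1, 1]
r1 m[fog→φ4] = [1, 1]
r1 m[cld→φ2] = [1, 1]
r1 m[ice→φ1] = [1, 1]
r2 m[φ0→sun] = [9, 8]
r2 m[φ0→fog] = [4, 13]
r2 m[φ1→snow] = [20, 24]
r2 m[φ1→fog] = [25, 19]
r2 m[φ1→ice] = [22, 22]
r2 m[φ2→sprk] = [22, 13]
r2 m[φ2→fog] = [23, 12]
r2 m[φ2→cld] = [17, 18]
r2 m[φ3→sprk] = [4, 13]
r2 m[φ3→slip] = [7, 10]
r2 m[φ4→fog] = [3, 6]
r2 m[φ5→sprk] = [1, 7]
r2 m[sun→φ0] = [1, 1]
r2 m[sprk→φ2] = [4, 91]
r2 m[sprk→φ3] = [22, 91]
r2 m[sprk→φ5] = [88, 169]
r2 m[slip→φ3] = [1, 1]
r2 m[snow→φ1] = [1, 1]
r2 m[fog→φ0] = [1725, 1368]
r2 m[fog→φ1] = [276, 936]
r2 m[fog→φ2] = [300, 1482]
r2 m[fog→φ4] = [2300, 2964]
r2 m[cld→φ2] = [1, 1]
r2 m[ice→φ1] = [1, 1]
r3 m[φ0→sun] = [13383, 11301]
r3 m[φ0→fog] = [4, 13]
r3 m[φ1→snow] = [10140, 14544]
r3 m[φ1→fog] = [25, 19]
r3 m[φ1→ice] = [10032, 14652]
r3 m[φ2→sprk] = [17238, 7446]
r3 m[φ2→fog] = [962, 309]
r3 m[φ2→cld] = [329574, 416964]
r3 m[φ3→sprk] = [4, 13]
r3 m[φ3→slip] = [568, 703]
r3 m[φ4→fog] = [3, 6]
r3 m[φ5→sprk] = [1, 7]
r3 m[sun→φ0] = [1, 1]
r3 m[sprk→φ2] = [4, 91]
r3 m[sprk→φ3] = [22, 91]
r3 m[sprk→φ5] = [88, 169]
r3 m[slip→φ3] = [1, 1]
r3 m[snow→φ1] = [1, 1]
r3 m[fog→φ0] = [1725, 1368]
r3 m[fog→φ1] = [276, 936]
r3 m[fog→φ2] = [300, 1482]
r3 m[fog→φ4] = [2300, 2964]
r3 m[cld→φ2] = [1, 1]
r3 m[ice→φ1] = [1, 1]
r4 m[φ0→sun] = [13383, 11301]
r4 m[φ0→fog] = [4, 13]
r4 m[φ1→snow] = [10140, 14544]
r4 m[φ1→fog] = [25, 19]
r4 m[φ1→ice] = [10032, 14652]
r4 m[φ2→sprk] = [17238, 7446]
r4 m[φ2→fog] = [962, 309]
r4 m[φ2→cld] = [329574, 416964]
r4 m[φ3→sprk] = [4, 13]
r4 m[φ3→slip] = [568, 703]
r4 m[φ4→fog] = [3, 6]
r4 m[φ5→sprk] = [1, 7]
r4 m[sun→φ0] = [1, 1]
r4 m[sprk→φ2] = [4, 91]
r4 m[sprk→φ3] = [17238, 52122]
r4 m[sprk→φ5] = [68952, 96798]
r4 m[slip→φ3] = [1, 1]
r4 m[snow→φ1] = [1, 1]
r4 m[fog→φ0] = [72150, 35226]
r4 m[fog→φ1] = [11544, 24102]
r4 m[fog→φ2] = [300, 1482]
r4 m[fog→φ4] = [96200, 76323]
r4 m[cld→φ2] = [1, 1]
r4 m[ice→φ1] = [1, 1]
r5 m[φ0→sun] = [427806, 318732]
r5 m[φ0→fog] = [4, 13]
r5 m[φ1→snow] = [318786, 427752]
r5 m[φ1→fog] = [25, 19]
r5 m[φ1→ice] = [329316, 417222]
r5 m[φ2→sprk] = [17238, 7446]
r5 m[φ2→fog] = [962, 309]
r5 m[φ2→cld] = [329574, 416964]
r5 m[φ3→sprk] = [4, 13]
r5 m[φ3→slip] = [329970, 416568]
r5 m[φ4→fog] = [3, 6]
r5 m[φ5→sprk] = [1, 7]
r5 m[sun→φ0] = [1, 1]
r5 m[sprk→φ2] = [4, 91]
r5 m[sprk→φ3] = [17238, 52122]
r5 m[sprk→φ5] = [68952, 96798]
r5 m[slip→φ3] = [1, 1]
r5 m[snow→φ1] = [1, 1]
r5 m[fog→φ0] = [72150, 35226]
r5 m[fog→φ1] = [11544, 24102]
r5 m[fog→φ2] = [300, 1482]
r5 m[fog→φ4] = [96200, 76323]
r5 m[cld→φ2] = [1, 1]
r5 m[ice→φ1] = [1, 1]
r6 m[φ0→sun] = [427806, 318732]
r6 m[φ0→fog] = [4, 13]
r6 m[φ1→snow] = [318786, 427752]
r6 m[φ1→fog] = [25, 19]
r6 m[φ1→ice] = [329316, 417222]
r6 m[φ2→sprk] = [17238, 7446]
r6 m[φ2→fog] = [962, 309]
r6 m[φ2→cld] = [329574, 416964]
r6 m[φ3→sprk] = [4, 13]
r6 m[φ3→slip] = [329970, 416568]
r6 m[φ4→fog] = [3, 6]
r6 m[φ5→sprk] = [1, 7]
r6 m[sun→φ0] = [1, 1]
r6 m[sprk→φ2] = [4, 91]
r6 m[sprk→φ3] = [17238, 52122]
r6 m[sprk→φ5] = [68952, 96798]
r6 m[slip→φ3] = [1, 1]
r6 m[snow→φ1] = [1, 1]
r6 m[fog→φ0] = [72150, 35226]
r6 m[fog→φ1] = [11544, 24102]
r6 m[fog→φ2] = [300, 1482]
r6 m[fog→φ4] = [96200, 76323]
r6 m[cld→φ2] = [1, 1]
r6 m[ice→φ1] = [1, 1]
fixed point reached at round 6
b[snow] = ⊗ incoming = [318786, 427752]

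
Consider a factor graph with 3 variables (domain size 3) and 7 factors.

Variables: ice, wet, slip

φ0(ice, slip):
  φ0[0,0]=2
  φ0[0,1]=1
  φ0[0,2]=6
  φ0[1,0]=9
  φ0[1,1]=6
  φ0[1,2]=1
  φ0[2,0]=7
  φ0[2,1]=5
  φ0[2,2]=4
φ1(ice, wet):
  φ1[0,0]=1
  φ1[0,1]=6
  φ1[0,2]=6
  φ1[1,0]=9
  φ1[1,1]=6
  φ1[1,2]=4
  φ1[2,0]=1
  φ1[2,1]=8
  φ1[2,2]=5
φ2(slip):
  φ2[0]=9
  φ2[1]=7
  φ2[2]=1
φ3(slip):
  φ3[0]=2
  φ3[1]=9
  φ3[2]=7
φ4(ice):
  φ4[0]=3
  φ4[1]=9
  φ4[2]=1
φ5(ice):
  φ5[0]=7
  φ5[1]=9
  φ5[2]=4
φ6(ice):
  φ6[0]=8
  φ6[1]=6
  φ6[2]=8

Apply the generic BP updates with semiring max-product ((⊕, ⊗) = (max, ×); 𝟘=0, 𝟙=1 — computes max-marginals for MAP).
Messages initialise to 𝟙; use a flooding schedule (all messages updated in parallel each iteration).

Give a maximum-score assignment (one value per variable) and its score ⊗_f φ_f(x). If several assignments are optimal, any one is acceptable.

assignment: (ice=1, wet=0, slip=1); score = 1653372

init: all messages = 𝟙 over 3 values
r1 m[φ0→ice] = [6, 9, 7]
r1 m[φ0→slip] = [9, 6, 6]
r1 m[φ1→ice] = [6, 9, 8]
r1 m[φ1→wet] = [9, 8, 6]
r1 m[φ2→slip] = [9, 7, 1]
r1 m[φ3→slip] = [2, 9, 7]
r1 m[φ4→ice] = [3, 9, 1]
r1 m[φ5→ice] = [7, 9, 4]
r1 m[φ6→ice] = [8, 6, 8]
r1 m[ice→φ0] = [1, 1, 1]
r1 m[ice→φ1] = [1, 1, 1]
r1 m[ice→φ4] = [1, 1, 1]
r1 m[ice→φ5] = [1, 1, 1]
r1 m[ice→φ6] = [1, 1, 1]
r1 m[wet→φ1] = [1, 1, 1]
r1 m[slip→φ0] = [1, 1, 1]
r1 m[slip→φ2] = [1, 1, 1]
r1 m[slip→φ3] = [1, 1, 1]
r2 m[φ0→ice] = [6, 9, 7]
r2 m[φ0→slip] = [9, 6, 6]
r2 m[φ1→ice] = [6, 9, 8]
r2 m[φ1→wet] = [9, 8, 6]
r2 m[φ2→slip] = [9, 7, 1]
r2 m[φ3→slip] = [2, 9, 7]
r2 m[φ4→ice] = [3, 9, 1]
r2 m[φ5→ice] = [7, 9, 4]
r2 m[φ6→ice] = [8, 6, 8]
r2 m[ice→φ0] = [1008, 4374, 256]
r2 m[ice→φ1] = [1008, 4374, 224]
r2 m[ice→φ4] = [2016, 4374, 1792]
r2 m[ice→φ5] = [864, 4374, 448]
r2 m[ice→φ6] = [756, 6561, 224]
r2 m[wet→φ1] = [1, 1, 1]
r2 m[slip→φ0] = [18, 63, 7]
r2 m[slip→φ2] = [18, 54, 42]
r2 m[slip→φ3] = [81, 42, 6]
r3 m[φ0→ice] = [63, 378, 315]
r3 m[φ0→slip] = [39366, 26244, 6048]
r3 m[φ1→ice] = [6, 9, 8]
r3 m[φ1→wet] = [39366, 26244, 17496]
r3 m[φ2→slip] = [9, 7, 1]
r3 m[φ3→slip] = [2, 9, 7]
r3 m[φ4→ice] = [3, 9, 1]
r3 m[φ5→ice] = [7, 9, 4]
r3 m[φ6→ice] = [8, 6, 8]
r3 m[ice→φ0] = [1008, 4374, 256]
r3 m[ice→φ1] = [1008, 4374, 224]
r3 m[ice→φ4] = [2016, 4374, 1792]
r3 m[ice→φ5] = [864, 4374, 448]
r3 m[ice→φ6] = [756, 6561, 224]
r3 m[wet→φ1] = [1, 1, 1]
r3 m[slip→φ0] = [18, 63, 7]
r3 m[slip→φ2] = [18, 54, 42]
r3 m[slip→φ3] = [81, 42, 6]
r4 m[φ0→ice] = [63, 378, 315]
r4 m[φ0→slip] = [39366, 26244, 6048]
r4 m[φ1→ice] = [6, 9, 8]
r4 m[φ1→wet] = [39366, 26244, 17496]
r4 m[φ2→slip] = [9, 7, 1]
r4 m[φ3→slip] = [2, 9, 7]
r4 m[φ4→ice] = [3, 9, 1]
r4 m[φ5→ice] = [7, 9, 4]
r4 m[φ6→ice] = [8, 6, 8]
r4 m[ice→φ0] = [1008, 4374, 256]
r4 m[ice→φ1] = [10584, 183708, 10080]
r4 m[ice→φ4] = [21168, 183708, 80640]
r4 m[ice→φ5] = [9072, 183708, 20160]
r4 m[ice→φ6] = [7938, 275562, 10080]
r4 m[wet→φ1] = [1, 1, 1]
r4 m[slip→φ0] = [18, 63, 7]
r4 m[slip→φ2] = [78732, 236196, 42336]
r4 m[slip→φ3] = [354294, 183708, 6048]
r5 m[φ0→ice] = [63, 378, 315]
r5 m[φ0→slip] = [39366, 26244, 6048]
r5 m[φ1→ice] = [6, 9, 8]
r5 m[φ1→wet] = [1653372, 1102248, 734832]
r5 m[φ2→slip] = [9, 7, 1]
r5 m[φ3→slip] = [2, 9, 7]
r5 m[φ4→ice] = [3, 9, 1]
r5 m[φ5→ice] = [7, 9, 4]
r5 m[φ6→ice] = [8, 6, 8]
r5 m[ice→φ0] = [1008, 4374, 256]
r5 m[ice→φ1] = [10584, 183708, 10080]
r5 m[ice→φ4] = [21168, 183708, 80640]
r5 m[ice→φ5] = [9072, 183708, 20160]
r5 m[ice→φ6] = [7938, 275562, 10080]
r5 m[wet→φ1] = [1, 1, 1]
r5 m[slip→φ0] = [18, 63, 7]
r5 m[slip→φ2] = [78732, 236196, 42336]
r5 m[slip→φ3] = [354294, 183708, 6048]
r6 m[φ0→ice] = [63, 378, 315]
r6 m[φ0→slip] = [39366, 26244, 6048]
r6 m[φ1→ice] = [6, 9, 8]
r6 m[φ1→wet] = [1653372, 1102248, 734832]
r6 m[φ2→slip] = [9, 7, 1]
r6 m[φ3→slip] = [2, 9, 7]
r6 m[φ4→ice] = [3, 9, 1]
r6 m[φ5→ice] = [7, 9, 4]
r6 m[φ6→ice] = [8, 6, 8]
r6 m[ice→φ0] = [1008, 4374, 256]
r6 m[ice→φ1] = [10584, 183708, 10080]
r6 m[ice→φ4] = [21168, 183708, 80640]
r6 m[ice→φ5] = [9072, 183708, 20160]
r6 m[ice→φ6] = [7938, 275562, 10080]
r6 m[wet→φ1] = [1, 1, 1]
r6 m[slip→φ0] = [18, 63, 7]
r6 m[slip→φ2] = [78732, 236196, 42336]
r6 m[slip→φ3] = [354294, 183708, 6048]
fixed point reached at round 6
traceback from ice: (ice=1, wet=0, slip=1), score=1653372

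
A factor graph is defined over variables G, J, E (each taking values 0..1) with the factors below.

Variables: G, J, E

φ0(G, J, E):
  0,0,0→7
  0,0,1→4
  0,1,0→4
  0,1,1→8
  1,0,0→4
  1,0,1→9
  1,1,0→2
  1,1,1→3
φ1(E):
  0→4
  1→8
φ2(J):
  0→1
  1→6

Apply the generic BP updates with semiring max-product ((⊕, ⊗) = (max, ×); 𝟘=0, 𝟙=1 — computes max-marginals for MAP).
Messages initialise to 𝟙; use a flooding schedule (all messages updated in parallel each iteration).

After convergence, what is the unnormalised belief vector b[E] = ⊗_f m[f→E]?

init: all messages = 𝟙 over 2 values
r1 m[φ0→G] = [8, 9]
r1 m[φ0→J] = [9, 8]
r1 m[φ0→E] = [7, 9]
r1 m[φ1→E] = [4, 8]
r1 m[φ2→J] = [1, 6]
r1 m[G→φ0] = [1, 1]
r1 m[J→φ0] = [1, 1]
r1 m[J→φ2] = [1, 1]
r1 m[E→φ0] = [1, 1]
r1 m[E→φ1] = [1, 1]
r2 m[φ0→G] = [8, 9]
r2 m[φ0→J] = [9, 8]
r2 m[φ0→E] = [7, 9]
r2 m[φ1→E] = [4, 8]
r2 m[φ2→J] = [1, 6]
r2 m[G→φ0] = [1, 1]
r2 m[J→φ0] = [1, 6]
r2 m[J→φ2] = [9, 8]
r2 m[E→φ0] = [4, 8]
r2 m[E→φ1] = [7, 9]
r3 m[φ0→G] = [384, 144]
r3 m[φ0→J] = [72, 64]
r3 m[φ0→E] = [24, 48]
r3 m[φ1→E] = [4, 8]
r3 m[φ2→J] = [1, 6]
r3 m[G→φ0] = [1, 1]
r3 m[J→φ0] = [1, 6]
r3 m[J→φ2] = [9, 8]
r3 m[E→φ0] = [4, 8]
r3 m[E→φ1] = [7, 9]
r4 m[φ0→G] = [384, 144]
r4 m[φ0→J] = [72, 64]
r4 m[φ0→E] = [24, 48]
r4 m[φ1→E] = [4, 8]
r4 m[φ2→J] = [1, 6]
r4 m[G→φ0] = [1, 1]
r4 m[J→φ0] = [1, 6]
r4 m[J→φ2] = [72, 64]
r4 m[E→φ0] = [4, 8]
r4 m[E→φ1] = [24, 48]
r5 m[φ0→G] = [384, 144]
r5 m[φ0→J] = [72, 64]
r5 m[φ0→E] = [24, 48]
r5 m[φ1→E] = [4, 8]
r5 m[φ2→J] = [1, 6]
r5 m[G→φ0] = [1, 1]
r5 m[J→φ0] = [1, 6]
r5 m[J→φ2] = [72, 64]
r5 m[E→φ0] = [4, 8]
r5 m[E→φ1] = [24, 48]
fixed point reached at round 5
b[E] = ⊗ incoming = [96, 384]

b[E] = [96, 384]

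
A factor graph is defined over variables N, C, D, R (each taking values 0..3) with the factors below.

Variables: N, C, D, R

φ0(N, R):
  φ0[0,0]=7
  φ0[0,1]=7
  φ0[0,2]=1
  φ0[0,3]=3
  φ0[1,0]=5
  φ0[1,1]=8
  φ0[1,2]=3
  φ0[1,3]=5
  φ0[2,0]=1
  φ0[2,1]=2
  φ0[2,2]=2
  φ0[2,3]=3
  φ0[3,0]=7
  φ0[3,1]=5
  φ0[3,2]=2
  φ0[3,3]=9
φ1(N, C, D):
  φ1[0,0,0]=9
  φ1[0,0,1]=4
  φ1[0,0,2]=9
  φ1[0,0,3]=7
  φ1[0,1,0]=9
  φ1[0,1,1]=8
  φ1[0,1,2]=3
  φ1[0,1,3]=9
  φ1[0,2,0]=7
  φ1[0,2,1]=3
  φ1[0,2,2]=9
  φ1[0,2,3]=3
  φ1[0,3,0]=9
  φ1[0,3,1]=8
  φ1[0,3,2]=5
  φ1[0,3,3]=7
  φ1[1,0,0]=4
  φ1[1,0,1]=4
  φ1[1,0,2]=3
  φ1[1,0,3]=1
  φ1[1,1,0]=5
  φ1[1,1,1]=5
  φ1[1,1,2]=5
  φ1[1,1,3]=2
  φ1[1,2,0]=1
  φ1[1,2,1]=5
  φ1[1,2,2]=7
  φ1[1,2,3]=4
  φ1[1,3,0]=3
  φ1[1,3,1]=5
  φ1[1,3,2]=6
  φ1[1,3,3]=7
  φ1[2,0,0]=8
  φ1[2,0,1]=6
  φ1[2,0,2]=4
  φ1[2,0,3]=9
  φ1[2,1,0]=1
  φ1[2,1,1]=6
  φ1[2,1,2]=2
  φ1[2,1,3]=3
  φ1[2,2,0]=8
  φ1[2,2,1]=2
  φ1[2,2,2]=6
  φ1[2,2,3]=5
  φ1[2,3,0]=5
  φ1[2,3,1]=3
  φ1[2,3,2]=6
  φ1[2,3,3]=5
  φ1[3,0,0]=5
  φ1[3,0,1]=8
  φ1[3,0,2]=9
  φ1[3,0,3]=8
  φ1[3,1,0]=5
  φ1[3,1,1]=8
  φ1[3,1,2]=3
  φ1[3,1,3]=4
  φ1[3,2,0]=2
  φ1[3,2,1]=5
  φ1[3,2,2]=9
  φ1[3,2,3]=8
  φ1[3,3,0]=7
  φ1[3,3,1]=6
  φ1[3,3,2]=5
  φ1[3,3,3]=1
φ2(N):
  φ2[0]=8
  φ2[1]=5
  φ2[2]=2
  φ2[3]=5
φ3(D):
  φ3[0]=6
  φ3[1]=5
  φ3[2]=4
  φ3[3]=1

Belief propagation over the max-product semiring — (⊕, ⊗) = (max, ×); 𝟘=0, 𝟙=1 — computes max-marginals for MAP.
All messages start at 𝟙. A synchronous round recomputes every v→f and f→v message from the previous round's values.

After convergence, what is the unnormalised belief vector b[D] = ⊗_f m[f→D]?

init: all messages = 𝟙 over 4 values
r1 m[φ0→N] = [7, 8, 3, 9]
r1 m[φ0→R] = [7, 8, 3, 9]
r1 m[φ1→N] = [9, 7, 9, 9]
r1 m[φ1→C] = [9, 9, 9, 9]
r1 m[φ1→D] = [9, 8, 9, 9]
r1 m[φ2→N] = [8, 5, 2, 5]
r1 m[φ3→D] = [6, 5, 4, 1]
r1 m[N→φ0] = [1, 1, 1, 1]
r1 m[N→φ1] = [1, 1, 1, 1]
r1 m[N→φ2] = [1, 1, 1, 1]
r1 m[C→φ1] = [1, 1, 1, 1]
r1 m[D→φ1] = [1, 1, 1, 1]
r1 m[D→φ3] = [1, 1, 1, 1]
r1 m[R→φ0] = [1, 1, 1, 1]
r2 m[φ0→N] = [7, 8, 3, 9]
r2 m[φ0→R] = [7, 8, 3, 9]
r2 m[φ1→N] = [9, 7, 9, 9]
r2 m[φ1→C] = [9, 9, 9, 9]
r2 m[φ1→D] = [9, 8, 9, 9]
r2 m[φ2→N] = [8, 5, 2, 5]
r2 m[φ3→D] = [6, 5, 4, 1]
r2 m[N→φ0] = [72, 35, 18, 45]
r2 m[N→φ1] = [56, 40, 6, 45]
r2 m[N→φ2] = [63, 56, 27, 81]
r2 m[C→φ1] = [1, 1, 1, 1]
r2 m[D→φ1] = [6, 5, 4, 1]
r2 m[D→φ3] = [9, 8, 9, 9]
r2 m[R→φ0] = [1, 1, 1, 1]
r3 m[φ0→N] = [7, 8, 3, 9]
r3 m[φ0→R] = [504, 504, 105, 405]
r3 m[φ1→N] = [54, 30, 48, 42]
r3 m[φ1→C] = [3024, 3024, 2352, 3024]
r3 m[φ1→D] = [504, 448, 504, 504]
r3 m[φ2→N] = [8, 5, 2, 5]
r3 m[φ3→D] = [6, 5, 4, 1]
r3 m[N→φ0] = [72, 35, 18, 45]
r3 m[N→φ1] = [56, 40, 6, 45]
r3 m[N→φ2] = [63, 56, 27, 81]
r3 m[C→φ1] = [1, 1, 1, 1]
r3 m[D→φ1] = [6, 5, 4, 1]
r3 m[D→φ3] = [9, 8, 9, 9]
r3 m[R→φ0] = [1, 1, 1, 1]
r4 m[φ0→N] = [7, 8, 3, 9]
r4 m[φ0→R] = [504, 504, 105, 405]
r4 m[φ1→N] = [54, 30, 48, 42]
r4 m[φ1→C] = [3024, 3024, 2352, 3024]
r4 m[φ1→D] = [504, 448, 504, 504]
r4 m[φ2→N] = [8, 5, 2, 5]
r4 m[φ3→D] = [6, 5, 4, 1]
r4 m[N→φ0] = [432, 150, 96, 210]
r4 m[N→φ1] = [56, 40, 6, 45]
r4 m[N→φ2] = [378, 240, 144, 378]
r4 m[C→φ1] = [1, 1, 1, 1]
r4 m[D→φ1] = [6, 5, 4, 1]
r4 m[D→φ3] = [504, 448, 504, 504]
r4 m[R→φ0] = [1, 1, 1, 1]
r5 m[φ0→N] = [7, 8, 3, 9]
r5 m[φ0→R] = [3024, 3024, 450, 1890]
r5 m[φ1→N] = [54, 30, 48, 42]
r5 m[φ1→C] = [3024, 3024, 2352, 3024]
r5 m[φ1→D] = [504, 448, 504, 504]
r5 m[φ2→N] = [8, 5, 2, 5]
r5 m[φ3→D] = [6, 5, 4, 1]
r5 m[N→φ0] = [432, 150, 96, 210]
r5 m[N→φ1] = [56, 40, 6, 45]
r5 m[N→φ2] = [378, 240, 144, 378]
r5 m[C→φ1] = [1, 1, 1, 1]
r5 m[D→φ1] = [6, 5, 4, 1]
r5 m[D→φ3] = [504, 448, 504, 504]
r5 m[R→φ0] = [1, 1, 1, 1]
r6 m[φ0→N] = [7, 8, 3, 9]
r6 m[φ0→R] = [3024, 3024, 450, 1890]
r6 m[φ1→N] = [54, 30, 48, 42]
r6 m[φ1→C] = [3024, 3024, 2352, 3024]
r6 m[φ1→D] = [504, 448, 504, 504]
r6 m[φ2→N] = [8, 5, 2, 5]
r6 m[φ3→D] = [6, 5, 4, 1]
r6 m[N→φ0] = [432, 150, 96, 210]
r6 m[N→φ1] = [56, 40, 6, 45]
r6 m[N→φ2] = [378, 240, 144, 378]
r6 m[C→φ1] = [1, 1, 1, 1]
r6 m[D→φ1] = [6, 5, 4, 1]
r6 m[D→φ3] = [504, 448, 504, 504]
r6 m[R→φ0] = [1, 1, 1, 1]
fixed point reached at round 6
b[D] = ⊗ incoming = [3024, 2240, 2016, 504]

b[D] = [3024, 2240, 2016, 504]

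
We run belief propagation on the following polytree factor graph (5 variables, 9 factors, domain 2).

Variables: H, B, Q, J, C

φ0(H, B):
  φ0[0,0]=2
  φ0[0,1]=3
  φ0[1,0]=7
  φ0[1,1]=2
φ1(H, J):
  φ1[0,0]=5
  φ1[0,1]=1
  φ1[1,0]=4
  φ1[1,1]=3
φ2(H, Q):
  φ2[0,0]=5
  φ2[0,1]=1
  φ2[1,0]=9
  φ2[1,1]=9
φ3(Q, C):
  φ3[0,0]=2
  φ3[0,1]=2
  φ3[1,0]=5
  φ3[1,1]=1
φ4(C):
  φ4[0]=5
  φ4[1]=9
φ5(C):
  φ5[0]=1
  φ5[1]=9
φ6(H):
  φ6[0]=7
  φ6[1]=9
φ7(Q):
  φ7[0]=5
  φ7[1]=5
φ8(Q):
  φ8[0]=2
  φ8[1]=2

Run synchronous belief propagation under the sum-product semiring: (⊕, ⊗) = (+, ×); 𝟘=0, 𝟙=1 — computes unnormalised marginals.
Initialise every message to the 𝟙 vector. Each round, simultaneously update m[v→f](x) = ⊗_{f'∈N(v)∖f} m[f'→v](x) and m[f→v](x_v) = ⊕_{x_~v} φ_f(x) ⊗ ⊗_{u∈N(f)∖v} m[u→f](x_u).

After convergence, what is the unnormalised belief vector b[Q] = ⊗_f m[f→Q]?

init: all messages = 𝟙 over 2 values
r1 m[φ0→H] = [5, 9]
r1 m[φ0→B] = [9, 5]
r1 m[φ1→H] = [6, 7]
r1 m[φ1→J] = [9, 4]
r1 m[φ2→H] = [6, 18]
r1 m[φ2→Q] = [14, 10]
r1 m[φ3→Q] = [4, 6]
r1 m[φ3→C] = [7, 3]
r1 m[φ4→C] = [5, 9]
r1 m[φ5→C] = [1, 9]
r1 m[φ6→H] = [7, 9]
r1 m[φ7→Q] = [5, 5]
r1 m[φ8→Q] = [2, 2]
r1 m[H→φ0] = [1, 1]
r1 m[H→φ1] = [1, 1]
r1 m[H→φ2] = [1, 1]
r1 m[H→φ6] = [1, 1]
r1 m[B→φ0] = [1, 1]
r1 m[Q→φ2] = [1, 1]
r1 m[Q→φ3] = [1, 1]
r1 m[Q→φ7] = [1, 1]
r1 m[Q→φ8] = [1, 1]
r1 m[J→φ1] = [1, 1]
r1 m[C→φ3] = [1, 1]
r1 m[C→φ4] = [1, 1]
r1 m[C→φ5] = [1, 1]
r2 m[φ0→H] = [5, 9]
r2 m[φ0→B] = [9, 5]
r2 m[φ1→H] = [6, 7]
r2 m[φ1→J] = [9, 4]
r2 m[φ2→H] = [6, 18]
r2 m[φ2→Q] = [14, 10]
r2 m[φ3→Q] = [4, 6]
r2 m[φ3→C] = [7, 3]
r2 m[φ4→C] = [5, 9]
r2 m[φ5→C] = [1, 9]
r2 m[φ6→H] = [7, 9]
r2 m[φ7→Q] = [5, 5]
r2 m[φ8→Q] = [2, 2]
r2 m[H→φ0] = [252, 1134]
r2 m[H→φ1] = [210, 1458]
r2 m[H→φ2] = [210, 567]
r2 m[H→φ6] = [180, 1134]
r2 m[B→φ0] = [1, 1]
r2 m[Q→φ2] = [40, 60]
r2 m[Q→φ3] = [140, 100]
r2 m[Q→φ7] = [112, 120]
r2 m[Q→φ8] = [280, 300]
r2 m[J→φ1] = [1, 1]
r2 m[C→φ3] = [5, 81]
r2 m[C→φ4] = [7, 27]
r2 m[C→φ5] = [35, 27]
r3 m[φ0→H] = [5, 9]
r3 m[φ0→B] = [8442, 3024]
r3 m[φ1→H] = [6, 7]
r3 m[φ1→J] = [6882, 4584]
r3 m[φ2→H] = [260, 900]
r3 m[φ2→Q] = [6153, 5313]
r3 m[φ3→Q] = [172, 106]
r3 m[φ3→C] = [780, 380]
r3 m[φ4→C] = [5, 9]
r3 m[φ5→C] = [1, 9]
r3 m[φ6→H] = [7, 9]
r3 m[φ7→Q] = [5, 5]
r3 m[φ8→Q] = [2, 2]
r3 m[H→φ0] = [252, 1134]
r3 m[H→φ1] = [210, 1458]
r3 m[H→φ2] = [210, 567]
r3 m[H→φ6] = [180, 1134]
r3 m[B→φ0] = [1, 1]
r3 m[Q→φ2] = [40, 60]
r3 m[Q→φ3] = [140, 100]
r3 m[Q→φ7] = [112, 120]
r3 m[Q→φ8] = [280, 300]
r3 m[J→φ1] = [1, 1]
r3 m[C→φ3] = [5, 81]
r3 m[C→φ4] = [7, 27]
r3 m[C→φ5] = [35, 27]
r4 m[φ0→H] = [5, 9]
r4 m[φ0→B] = [8442, 3024]
r4 m[φ1→H] = [6, 7]
r4 m[φ1→J] = [6882, 4584]
r4 m[φ2→H] = [260, 900]
r4 m[φ2→Q] = [6153, 5313]
r4 m[φ3→Q] = [172, 106]
r4 m[φ3→C] = [780, 380]
r4 m[φ4→C] = [5, 9]
r4 m[φ5→C] = [1, 9]
r4 m[φ6→H] = [7, 9]
r4 m[φ7→Q] = [5, 5]
r4 m[φ8→Q] = [2, 2]
r4 m[H→φ0] = [10920, 56700]
r4 m[H→φ1] = [9100, 72900]
r4 m[H→φ2] = [210, 567]
r4 m[H→φ6] = [7800, 56700]
r4 m[B→φ0] = [1, 1]
r4 m[Q→φ2] = [1720, 1060]
r4 m[Q→φ3] = [61530, 53130]
r4 m[Q→φ7] = [2116632, 1126356]
r4 m[Q→φ8] = [5291580, 2815890]
r4 m[J→φ1] = [1, 1]
r4 m[C→φ3] = [5, 81]
r4 m[C→φ4] = [780, 3420]
r4 m[C→φ5] = [3900, 3420]
r5 m[φ0→H] = [5, 9]
r5 m[φ0→B] = [418740, 146160]
r5 m[φ1→H] = [6, 7]
r5 m[φ1→J] = [337100, 227800]
r5 m[φ2→H] = [9660, 25020]
r5 m[φ2→Q] = [6153, 5313]
r5 m[φ3→Q] = [172, 106]
r5 m[φ3→C] = [388710, 176190]
r5 m[φ4→C] = [5, 9]
r5 m[φ5→C] = [1, 9]
r5 m[φ6→H] = [7, 9]
r5 m[φ7→Q] = [5, 5]
r5 m[φ8→Q] = [2, 2]
r5 m[H→φ0] = [10920, 56700]
r5 m[H→φ1] = [9100, 72900]
r5 m[H→φ2] = [210, 567]
r5 m[H→φ6] = [7800, 56700]
r5 m[B→φ0] = [1, 1]
r5 m[Q→φ2] = [1720, 1060]
r5 m[Q→φ3] = [61530, 53130]
r5 m[Q→φ7] = [2116632, 1126356]
r5 m[Q→φ8] = [5291580, 2815890]
r5 m[J→φ1] = [1, 1]
r5 m[C→φ3] = [5, 81]
r5 m[C→φ4] = [780, 3420]
r5 m[C→φ5] = [3900, 3420]
r6 m[φ0→H] = [5, 9]
r6 m[φ0→B] = [418740, 146160]
r6 m[φ1→H] = [6, 7]
r6 m[φ1→J] = [337100, 227800]
r6 m[φ2→H] = [9660, 25020]
r6 m[φ2→Q] = [6153, 5313]
r6 m[φ3→Q] = [172, 106]
r6 m[φ3→C] = [388710, 176190]
r6 m[φ4→C] = [5, 9]
r6 m[φ5→C] = [1, 9]
r6 m[φ6→H] = [7, 9]
r6 m[φ7→Q] = [5, 5]
r6 m[φ8→Q] = [2, 2]
r6 m[H→φ0] = [405720, 1576260]
r6 m[H→φ1] = [338100, 2026620]
r6 m[H→φ2] = [210, 567]
r6 m[H→φ6] = [289800, 1576260]
r6 m[B→φ0] = [1, 1]
r6 m[Q→φ2] = [1720, 1060]
r6 m[Q→φ3] = [61530, 53130]
r6 m[Q→φ7] = [2116632, 1126356]
r6 m[Q→φ8] = [5291580, 2815890]
r6 m[J→φ1] = [1, 1]
r6 m[C→φ3] = [5, 81]
r6 m[C→φ4] = [388710, 1585710]
r6 m[C→φ5] = [1943550, 1585710]
r7 m[φ0→H] = [5, 9]
r7 m[φ0→B] = [11845260, 4369680]
r7 m[φ1→H] = [6, 7]
r7 m[φ1→J] = [9796980, 6417960]
r7 m[φ2→H] = [9660, 25020]
r7 m[φ2→Q] = [6153, 5313]
r7 m[φ3→Q] = [172, 106]
r7 m[φ3→C] = [388710, 176190]
r7 m[φ4→C] = [5, 9]
r7 m[φ5→C] = [1, 9]
r7 m[φ6→H] = [7, 9]
r7 m[φ7→Q] = [5, 5]
r7 m[φ8→Q] = [2, 2]
r7 m[H→φ0] = [405720, 1576260]
r7 m[H→φ1] = [338100, 2026620]
r7 m[H→φ2] = [210, 567]
r7 m[H→φ6] = [289800, 1576260]
r7 m[B→φ0] = [1, 1]
r7 m[Q→φ2] = [1720, 1060]
r7 m[Q→φ3] = [61530, 53130]
r7 m[Q→φ7] = [2116632, 1126356]
r7 m[Q→φ8] = [5291580, 2815890]
r7 m[J→φ1] = [1, 1]
r7 m[C→φ3] = [5, 81]
r7 m[C→φ4] = [388710, 1585710]
r7 m[C→φ5] = [1943550, 1585710]
r8 m[φ0→H] = [5, 9]
r8 m[φ0→B] = [11845260, 4369680]
r8 m[φ1→H] = [6, 7]
r8 m[φ1→J] = [9796980, 6417960]
r8 m[φ2→H] = [9660, 25020]
r8 m[φ2→Q] = [6153, 5313]
r8 m[φ3→Q] = [172, 106]
r8 m[φ3→C] = [388710, 176190]
r8 m[φ4→C] = [5, 9]
r8 m[φ5→C] = [1, 9]
r8 m[φ6→H] = [7, 9]
r8 m[φ7→Q] = [5, 5]
r8 m[φ8→Q] = [2, 2]
r8 m[H→φ0] = [405720, 1576260]
r8 m[H→φ1] = [338100, 2026620]
r8 m[H→φ2] = [210, 567]
r8 m[H→φ6] = [289800, 1576260]
r8 m[B→φ0] = [1, 1]
r8 m[Q→φ2] = [1720, 1060]
r8 m[Q→φ3] = [61530, 53130]
r8 m[Q→φ7] = [2116632, 1126356]
r8 m[Q→φ8] = [5291580, 2815890]
r8 m[J→φ1] = [1, 1]
r8 m[C→φ3] = [5, 81]
r8 m[C→φ4] = [388710, 1585710]
r8 m[C→φ5] = [1943550, 1585710]
fixed point reached at round 8
b[Q] = ⊗ incoming = [10583160, 5631780]

b[Q] = [10583160, 5631780]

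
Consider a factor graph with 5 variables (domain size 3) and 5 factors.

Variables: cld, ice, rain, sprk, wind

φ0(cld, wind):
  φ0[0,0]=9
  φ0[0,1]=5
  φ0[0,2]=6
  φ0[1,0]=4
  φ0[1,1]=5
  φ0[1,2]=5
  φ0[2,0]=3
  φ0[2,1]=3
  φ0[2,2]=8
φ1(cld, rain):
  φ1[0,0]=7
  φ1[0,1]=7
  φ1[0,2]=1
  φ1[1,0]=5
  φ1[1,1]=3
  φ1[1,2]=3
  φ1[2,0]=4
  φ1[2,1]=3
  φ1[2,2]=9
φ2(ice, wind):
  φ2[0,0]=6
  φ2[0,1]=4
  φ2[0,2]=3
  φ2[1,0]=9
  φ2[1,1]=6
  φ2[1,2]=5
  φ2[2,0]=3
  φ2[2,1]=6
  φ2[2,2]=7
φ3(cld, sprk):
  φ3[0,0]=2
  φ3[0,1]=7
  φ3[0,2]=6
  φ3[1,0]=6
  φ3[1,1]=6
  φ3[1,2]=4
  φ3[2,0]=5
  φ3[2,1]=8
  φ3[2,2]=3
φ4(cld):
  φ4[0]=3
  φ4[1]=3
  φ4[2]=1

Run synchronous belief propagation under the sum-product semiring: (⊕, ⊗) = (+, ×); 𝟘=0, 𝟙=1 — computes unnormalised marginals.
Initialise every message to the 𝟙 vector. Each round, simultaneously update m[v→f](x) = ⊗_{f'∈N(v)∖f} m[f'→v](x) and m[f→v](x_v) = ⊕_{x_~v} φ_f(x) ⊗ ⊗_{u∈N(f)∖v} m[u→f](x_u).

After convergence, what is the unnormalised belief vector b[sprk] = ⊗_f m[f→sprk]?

b[sprk] = [92586, 177942, 130260]

init: all messages = 𝟙 over 3 values
r1 m[φ0→cld] = [20, 14, 14]
r1 m[φ0→wind] = [16, 13, 19]
r1 m[φ1→cld] = [15, 11, 16]
r1 m[φ1→rain] = [16, 13, 13]
r1 m[φ2→ice] = [13, 20, 16]
r1 m[φ2→wind] = [18, 16, 15]
r1 m[φ3→cld] = [15, 16, 16]
r1 m[φ3→sprk] = [13, 21, 13]
r1 m[φ4→cld] = [3, 3, 1]
r1 m[cld→φ0] = [1, 1, 1]
r1 m[cld→φ1] = [1, 1, 1]
r1 m[cld→φ3] = [1, 1, 1]
r1 m[cld→φ4] = [1, 1, 1]
r1 m[ice→φ2] = [1, 1, 1]
r1 m[rain→φ1] = [1, 1, 1]
r1 m[sprk→φ3] = [1, 1, 1]
r1 m[wind→φ0] = [1, 1, 1]
r1 m[wind→φ2] = [1, 1, 1]
r2 m[φ0→cld] = [20, 14, 14]
r2 m[φ0→wind] = [16, 13, 19]
r2 m[φ1→cld] = [15, 11, 16]
r2 m[φ1→rain] = [16, 13, 13]
r2 m[φ2→ice] = [13, 20, 16]
r2 m[φ2→wind] = [18, 16, 15]
r2 m[φ3→cld] = [15, 16, 16]
r2 m[φ3→sprk] = [13, 21, 13]
r2 m[φ4→cld] = [3, 3, 1]
r2 m[cld→φ0] = [675, 528, 256]
r2 m[cld→φ1] = [900, 672, 224]
r2 m[cld→φ3] = [900, 462, 224]
r2 m[cld→φ4] = [4500, 2464, 3584]
r2 m[ice→φ2] = [1, 1, 1]
r2 m[rain→φ1] = [1, 1, 1]
r2 m[sprk→φ3] = [1, 1, 1]
r2 m[wind→φ0] = [18, 16, 15]
r2 m[wind→φ2] = [16, 13, 19]
r3 m[φ0→cld] = [332, 227, 222]
r3 m[φ0→wind] = [8955, 6783, 8738]
r3 m[φ1→cld] = [15, 11, 16]
r3 m[φ1→rain] = [10556, 8988, 4932]
r3 m[φ2→ice] = [205, 317, 259]
r3 m[φ2→wind] = [18, 16, 15]
r3 m[φ3→cld] = [15, 16, 16]
r3 m[φ3→sprk] = [5692, 10864, 7920]
r3 m[φ4→cld] = [3, 3, 1]
r3 m[cld→φ0] = [675, 528, 256]
r3 m[cld→φ1] = [900, 672, 224]
r3 m[cld→φ3] = [900, 462, 224]
r3 m[cld→φ4] = [4500, 2464, 3584]
r3 m[ice→φ2] = [1, 1, 1]
r3 m[rain→φ1] = [1, 1, 1]
r3 m[sprk→φ3] = [1, 1, 1]
r3 m[wind→φ0] = [18, 16, 15]
r3 m[wind→φ2] = [16, 13, 19]
r4 m[φ0→cld] = [332, 227, 222]
r4 m[φ0→wind] = [8955, 6783, 8738]
r4 m[φ1→cld] = [15, 11, 16]
r4 m[φ1→rain] = [10556, 8988, 4932]
r4 m[φ2→ice] = [205, 317, 259]
r4 m[φ2→wind] = [18, 16, 15]
r4 m[φ3→cld] = [15, 16, 16]
r4 m[φ3→sprk] = [5692, 10864, 7920]
r4 m[φ4→cld] = [3, 3, 1]
r4 m[cld→φ0] = [675, 528, 256]
r4 m[cld→φ1] = [14940, 10896, 3552]
r4 m[cld→φ3] = [14940, 7491, 3552]
r4 m[cld→φ4] = [74700, 39952, 56832]
r4 m[ice→φ2] = [1, 1, 1]
r4 m[rain→φ1] = [1, 1, 1]
r4 m[sprk→φ3] = [1, 1, 1]
r4 m[wind→φ0] = [18, 16, 15]
r4 m[wind→φ2] = [8955, 6783, 8738]
r5 m[φ0→cld] = [332, 227, 222]
r5 m[φ0→wind] = [8955, 6783, 8738]
r5 m[φ1→cld] = [15, 11, 16]
r5 m[φ1→rain] = [173268, 147924, 79596]
r5 m[φ2→ice] = [107076, 164983, 128729]
r5 m[φ2→wind] = [18, 16, 15]
r5 m[φ3→cld] = [15, 16, 16]
r5 m[φ3→sprk] = [92586, 177942, 130260]
r5 m[φ4→cld] = [3, 3, 1]
r5 m[cld→φ0] = [675, 528, 256]
r5 m[cld→φ1] = [14940, 10896, 3552]
r5 m[cld→φ3] = [14940, 7491, 3552]
r5 m[cld→φ4] = [74700, 39952, 56832]
r5 m[ice→φ2] = [1, 1, 1]
r5 m[rain→φ1] = [1, 1, 1]
r5 m[sprk→φ3] = [1, 1, 1]
r5 m[wind→φ0] = [18, 16, 15]
r5 m[wind→φ2] = [8955, 6783, 8738]
r6 m[φ0→cld] = [332, 227, 222]
r6 m[φ0→wind] = [8955, 6783, 8738]
r6 m[φ1→cld] = [15, 11, 16]
r6 m[φ1→rain] = [173268, 147924, 79596]
r6 m[φ2→ice] = [107076, 164983, 128729]
r6 m[φ2→wind] = [18, 16, 15]
r6 m[φ3→cld] = [15, 16, 16]
r6 m[φ3→sprk] = [92586, 177942, 130260]
r6 m[φ4→cld] = [3, 3, 1]
r6 m[cld→φ0] = [675, 528, 256]
r6 m[cld→φ1] = [14940, 10896, 3552]
r6 m[cld→φ3] = [14940, 7491, 3552]
r6 m[cld→φ4] = [74700, 39952, 56832]
r6 m[ice→φ2] = [1, 1, 1]
r6 m[rain→φ1] = [1, 1, 1]
r6 m[sprk→φ3] = [1, 1, 1]
r6 m[wind→φ0] = [18, 16, 15]
r6 m[wind→φ2] = [8955, 6783, 8738]
fixed point reached at round 6
b[sprk] = ⊗ incoming = [92586, 177942, 130260]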